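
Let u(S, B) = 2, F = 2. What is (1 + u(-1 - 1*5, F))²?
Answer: 9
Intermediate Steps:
(1 + u(-1 - 1*5, F))² = (1 + 2)² = 3² = 9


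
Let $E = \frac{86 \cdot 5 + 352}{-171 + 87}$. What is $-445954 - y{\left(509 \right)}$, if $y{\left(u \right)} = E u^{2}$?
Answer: $\frac{82570603}{42} \approx 1.966 \cdot 10^{6}$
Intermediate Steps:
$E = - \frac{391}{42}$ ($E = \frac{430 + 352}{-84} = 782 \left(- \frac{1}{84}\right) = - \frac{391}{42} \approx -9.3095$)
$y{\left(u \right)} = - \frac{391 u^{2}}{42}$
$-445954 - y{\left(509 \right)} = -445954 - - \frac{391 \cdot 509^{2}}{42} = -445954 - \left(- \frac{391}{42}\right) 259081 = -445954 - - \frac{101300671}{42} = -445954 + \frac{101300671}{42} = \frac{82570603}{42}$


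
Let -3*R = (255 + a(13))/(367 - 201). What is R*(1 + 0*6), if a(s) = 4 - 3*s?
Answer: -110/249 ≈ -0.44177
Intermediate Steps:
R = -110/249 (R = -(255 + (4 - 3*13))/(3*(367 - 201)) = -(255 + (4 - 39))/(3*166) = -(255 - 35)/(3*166) = -220/(3*166) = -⅓*110/83 = -110/249 ≈ -0.44177)
R*(1 + 0*6) = -110*(1 + 0*6)/249 = -110*(1 + 0)/249 = -110/249*1 = -110/249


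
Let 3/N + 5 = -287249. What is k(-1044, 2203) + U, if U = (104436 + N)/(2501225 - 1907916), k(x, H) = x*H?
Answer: -391978262752064211/170430383486 ≈ -2.2999e+6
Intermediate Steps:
k(x, H) = H*x
N = -3/287254 (N = 3/(-5 - 287249) = 3/(-287254) = 3*(-1/287254) = -3/287254 ≈ -1.0444e-5)
U = 29999658741/170430383486 (U = (104436 - 3/287254)/(2501225 - 1907916) = (29999658741/287254)/593309 = (29999658741/287254)*(1/593309) = 29999658741/170430383486 ≈ 0.17602)
k(-1044, 2203) + U = 2203*(-1044) + 29999658741/170430383486 = -2299932 + 29999658741/170430383486 = -391978262752064211/170430383486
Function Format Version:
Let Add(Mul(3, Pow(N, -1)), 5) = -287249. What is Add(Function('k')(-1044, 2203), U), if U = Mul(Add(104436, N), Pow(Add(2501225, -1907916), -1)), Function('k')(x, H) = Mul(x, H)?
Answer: Rational(-391978262752064211, 170430383486) ≈ -2.2999e+6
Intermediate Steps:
Function('k')(x, H) = Mul(H, x)
N = Rational(-3, 287254) (N = Mul(3, Pow(Add(-5, -287249), -1)) = Mul(3, Pow(-287254, -1)) = Mul(3, Rational(-1, 287254)) = Rational(-3, 287254) ≈ -1.0444e-5)
U = Rational(29999658741, 170430383486) (U = Mul(Add(104436, Rational(-3, 287254)), Pow(Add(2501225, -1907916), -1)) = Mul(Rational(29999658741, 287254), Pow(593309, -1)) = Mul(Rational(29999658741, 287254), Rational(1, 593309)) = Rational(29999658741, 170430383486) ≈ 0.17602)
Add(Function('k')(-1044, 2203), U) = Add(Mul(2203, -1044), Rational(29999658741, 170430383486)) = Add(-2299932, Rational(29999658741, 170430383486)) = Rational(-391978262752064211, 170430383486)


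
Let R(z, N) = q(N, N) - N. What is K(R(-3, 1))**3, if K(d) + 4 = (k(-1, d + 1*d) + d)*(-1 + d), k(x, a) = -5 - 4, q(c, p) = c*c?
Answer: 125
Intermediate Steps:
q(c, p) = c**2
k(x, a) = -9
R(z, N) = N**2 - N
K(d) = -4 + (-1 + d)*(-9 + d) (K(d) = -4 + (-9 + d)*(-1 + d) = -4 + (-1 + d)*(-9 + d))
K(R(-3, 1))**3 = (5 + (1*(-1 + 1))**2 - 10*(-1 + 1))**3 = (5 + (1*0)**2 - 10*0)**3 = (5 + 0**2 - 10*0)**3 = (5 + 0 + 0)**3 = 5**3 = 125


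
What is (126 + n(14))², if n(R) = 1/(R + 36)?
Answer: 39702601/2500 ≈ 15881.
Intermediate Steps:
n(R) = 1/(36 + R)
(126 + n(14))² = (126 + 1/(36 + 14))² = (126 + 1/50)² = (6301/50)² = 39702601/2500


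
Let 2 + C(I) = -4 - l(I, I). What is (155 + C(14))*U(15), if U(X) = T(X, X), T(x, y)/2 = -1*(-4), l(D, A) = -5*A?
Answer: 1752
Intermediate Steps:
C(I) = -6 + 5*I (C(I) = -2 + (-4 - (-5)*I) = -2 + (-4 + 5*I) = -6 + 5*I)
T(x, y) = 8 (T(x, y) = 2*(-1*(-4)) = 2*4 = 8)
U(X) = 8
(155 + C(14))*U(15) = (155 + (-6 + 5*14))*8 = (155 + (-6 + 70))*8 = (155 + 64)*8 = 219*8 = 1752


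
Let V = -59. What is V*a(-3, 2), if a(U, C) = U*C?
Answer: 354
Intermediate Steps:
a(U, C) = C*U
V*a(-3, 2) = -118*(-3) = -59*(-6) = 354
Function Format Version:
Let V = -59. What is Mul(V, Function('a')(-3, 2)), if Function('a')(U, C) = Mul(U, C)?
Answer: 354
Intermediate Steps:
Function('a')(U, C) = Mul(C, U)
Mul(V, Function('a')(-3, 2)) = Mul(-59, Mul(2, -3)) = Mul(-59, -6) = 354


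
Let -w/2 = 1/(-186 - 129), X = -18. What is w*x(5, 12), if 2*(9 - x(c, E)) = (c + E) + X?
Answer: 19/315 ≈ 0.060317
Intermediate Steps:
x(c, E) = 18 - E/2 - c/2 (x(c, E) = 9 - ((c + E) - 18)/2 = 9 - ((E + c) - 18)/2 = 9 - (-18 + E + c)/2 = 9 + (9 - E/2 - c/2) = 18 - E/2 - c/2)
w = 2/315 (w = -2/(-186 - 129) = -2/(-315) = -2*(-1/315) = 2/315 ≈ 0.0063492)
w*x(5, 12) = 2*(18 - ½*12 - ½*5)/315 = 2*(18 - 6 - 5/2)/315 = (2/315)*(19/2) = 19/315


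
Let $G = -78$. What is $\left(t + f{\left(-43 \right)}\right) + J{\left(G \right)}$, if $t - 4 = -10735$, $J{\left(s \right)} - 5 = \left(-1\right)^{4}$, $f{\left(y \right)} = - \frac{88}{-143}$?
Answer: $- \frac{139417}{13} \approx -10724.0$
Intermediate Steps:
$f{\left(y \right)} = \frac{8}{13}$ ($f{\left(y \right)} = \left(-88\right) \left(- \frac{1}{143}\right) = \frac{8}{13}$)
$J{\left(s \right)} = 6$ ($J{\left(s \right)} = 5 + \left(-1\right)^{4} = 5 + 1 = 6$)
$t = -10731$ ($t = 4 - 10735 = -10731$)
$\left(t + f{\left(-43 \right)}\right) + J{\left(G \right)} = \left(-10731 + \frac{8}{13}\right) + 6 = - \frac{139495}{13} + 6 = - \frac{139417}{13}$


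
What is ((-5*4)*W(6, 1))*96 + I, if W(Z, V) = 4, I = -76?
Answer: -7756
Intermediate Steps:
((-5*4)*W(6, 1))*96 + I = (-5*4*4)*96 - 76 = -20*4*96 - 76 = -80*96 - 76 = -7680 - 76 = -7756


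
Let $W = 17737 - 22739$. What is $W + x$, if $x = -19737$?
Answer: $-24739$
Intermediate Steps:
$W = -5002$
$W + x = -5002 - 19737 = -24739$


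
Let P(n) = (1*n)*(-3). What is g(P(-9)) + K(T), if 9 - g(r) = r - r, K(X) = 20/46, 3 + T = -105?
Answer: 217/23 ≈ 9.4348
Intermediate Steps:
T = -108 (T = -3 - 105 = -108)
P(n) = -3*n (P(n) = n*(-3) = -3*n)
K(X) = 10/23 (K(X) = 20*(1/46) = 10/23)
g(r) = 9 (g(r) = 9 - (r - r) = 9 - 1*0 = 9 + 0 = 9)
g(P(-9)) + K(T) = 9 + 10/23 = 217/23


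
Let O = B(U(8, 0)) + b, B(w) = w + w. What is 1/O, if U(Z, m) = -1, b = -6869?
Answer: -1/6871 ≈ -0.00014554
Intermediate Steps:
B(w) = 2*w
O = -6871 (O = 2*(-1) - 6869 = -2 - 6869 = -6871)
1/O = 1/(-6871) = -1/6871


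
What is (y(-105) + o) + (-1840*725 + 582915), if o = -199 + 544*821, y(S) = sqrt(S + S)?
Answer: -304660 + I*sqrt(210) ≈ -3.0466e+5 + 14.491*I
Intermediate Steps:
y(S) = sqrt(2)*sqrt(S) (y(S) = sqrt(2*S) = sqrt(2)*sqrt(S))
o = 446425 (o = -199 + 446624 = 446425)
(y(-105) + o) + (-1840*725 + 582915) = (sqrt(2)*sqrt(-105) + 446425) + (-1840*725 + 582915) = (sqrt(2)*(I*sqrt(105)) + 446425) + (-1334000 + 582915) = (I*sqrt(210) + 446425) - 751085 = (446425 + I*sqrt(210)) - 751085 = -304660 + I*sqrt(210)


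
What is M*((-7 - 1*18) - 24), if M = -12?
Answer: 588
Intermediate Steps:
M*((-7 - 1*18) - 24) = -12*((-7 - 1*18) - 24) = -12*((-7 - 18) - 24) = -12*(-25 - 24) = -12*(-49) = 588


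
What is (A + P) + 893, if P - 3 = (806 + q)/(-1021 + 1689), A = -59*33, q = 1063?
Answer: -700199/668 ≈ -1048.2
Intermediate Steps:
A = -1947
P = 3873/668 (P = 3 + (806 + 1063)/(-1021 + 1689) = 3 + 1869/668 = 3873/668 ≈ 5.7979)
(A + P) + 893 = (-1947 + 3873/668) + 893 = -1296723/668 + 893 = -700199/668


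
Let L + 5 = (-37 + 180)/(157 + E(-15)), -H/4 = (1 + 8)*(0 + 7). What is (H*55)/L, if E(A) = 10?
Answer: 578655/173 ≈ 3344.8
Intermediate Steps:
H = -252 (H = -4*(1 + 8)*(0 + 7) = -36*7 = -4*63 = -252)
L = -692/167 (L = -5 + (-37 + 180)/(157 + 10) = -5 + 143/167 = -692/167 ≈ -4.1437)
(H*55)/L = (-252*55)/(-692/167) = -13860*(-167/692) = 578655/173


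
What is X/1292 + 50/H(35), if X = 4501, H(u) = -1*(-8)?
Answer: 3144/323 ≈ 9.7337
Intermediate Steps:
H(u) = 8
X/1292 + 50/H(35) = 4501/1292 + 50/8 = 4501*(1/1292) + 50*(1/8) = 4501/1292 + 25/4 = 3144/323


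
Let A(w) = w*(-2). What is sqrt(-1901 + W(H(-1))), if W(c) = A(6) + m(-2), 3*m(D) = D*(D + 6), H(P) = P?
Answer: I*sqrt(17241)/3 ≈ 43.768*I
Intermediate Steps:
m(D) = D*(6 + D)/3 (m(D) = (D*(D + 6))/3 = (D*(6 + D))/3 = D*(6 + D)/3)
A(w) = -2*w
W(c) = -44/3 (W(c) = -2*6 + (1/3)*(-2)*(6 - 2) = -12 + (1/3)*(-2)*4 = -12 - 8/3 = -44/3)
sqrt(-1901 + W(H(-1))) = sqrt(-1901 - 44/3) = sqrt(-5747/3) = I*sqrt(17241)/3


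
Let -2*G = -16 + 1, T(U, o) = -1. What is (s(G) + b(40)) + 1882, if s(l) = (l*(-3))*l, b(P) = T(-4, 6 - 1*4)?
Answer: 6849/4 ≈ 1712.3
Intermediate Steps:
b(P) = -1
G = 15/2 (G = -(-16 + 1)/2 = -½*(-15) = 15/2 ≈ 7.5000)
s(l) = -3*l² (s(l) = (-3*l)*l = -3*l²)
(s(G) + b(40)) + 1882 = (-3*(15/2)² - 1) + 1882 = (-3*225/4 - 1) + 1882 = (-675/4 - 1) + 1882 = -679/4 + 1882 = 6849/4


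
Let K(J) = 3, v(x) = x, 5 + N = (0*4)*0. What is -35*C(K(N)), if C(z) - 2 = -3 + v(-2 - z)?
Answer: 210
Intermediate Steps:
N = -5 (N = -5 + (0*4)*0 = -5 + 0*0 = -5 + 0 = -5)
C(z) = -3 - z (C(z) = 2 + (-3 + (-2 - z)) = 2 + (-5 - z) = -3 - z)
-35*C(K(N)) = -35*(-3 - 1*3) = -35*(-3 - 3) = -35*(-6) = 210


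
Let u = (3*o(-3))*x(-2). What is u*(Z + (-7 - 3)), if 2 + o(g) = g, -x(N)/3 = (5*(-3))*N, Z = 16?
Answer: 8100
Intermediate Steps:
x(N) = 45*N (x(N) = -3*5*(-3)*N = -(-45)*N = 45*N)
o(g) = -2 + g
u = 1350 (u = (3*(-2 - 3))*(45*(-2)) = (3*(-5))*(-90) = -15*(-90) = 1350)
u*(Z + (-7 - 3)) = 1350*(16 + (-7 - 3)) = 1350*(16 - 10) = 1350*6 = 8100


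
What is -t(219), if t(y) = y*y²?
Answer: -10503459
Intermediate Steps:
t(y) = y³
-t(219) = -1*219³ = -1*10503459 = -10503459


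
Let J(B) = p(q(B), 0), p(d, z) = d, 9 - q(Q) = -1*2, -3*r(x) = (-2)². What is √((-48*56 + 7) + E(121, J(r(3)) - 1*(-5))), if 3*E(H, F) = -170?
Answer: I*√24639/3 ≈ 52.323*I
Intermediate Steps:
r(x) = -4/3 (r(x) = -⅓*(-2)² = -⅓*4 = -4/3)
q(Q) = 11 (q(Q) = 9 - (-1)*2 = 9 - 1*(-2) = 9 + 2 = 11)
J(B) = 11
E(H, F) = -170/3 (E(H, F) = (⅓)*(-170) = -170/3)
√((-48*56 + 7) + E(121, J(r(3)) - 1*(-5))) = √((-48*56 + 7) - 170/3) = √((-2688 + 7) - 170/3) = √(-2681 - 170/3) = √(-8213/3) = I*√24639/3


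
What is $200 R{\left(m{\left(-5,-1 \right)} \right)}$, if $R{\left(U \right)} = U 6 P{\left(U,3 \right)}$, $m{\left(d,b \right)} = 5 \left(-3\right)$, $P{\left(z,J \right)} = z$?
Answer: $270000$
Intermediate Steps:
$m{\left(d,b \right)} = -15$
$R{\left(U \right)} = 6 U^{2}$ ($R{\left(U \right)} = U 6 U = 6 U U = 6 U^{2}$)
$200 R{\left(m{\left(-5,-1 \right)} \right)} = 200 \cdot 6 \left(-15\right)^{2} = 200 \cdot 6 \cdot 225 = 200 \cdot 1350 = 270000$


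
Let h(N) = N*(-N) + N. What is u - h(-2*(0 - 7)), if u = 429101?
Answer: 429283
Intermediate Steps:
h(N) = N - N² (h(N) = -N² + N = N - N²)
u - h(-2*(0 - 7)) = 429101 - (-2*(0 - 7))*(1 - (-2)*(0 - 7)) = 429101 - (-2*(-7))*(1 - (-2)*(-7)) = 429101 - 14*(1 - 1*14) = 429101 - 14*(1 - 14) = 429101 - 14*(-13) = 429101 - 1*(-182) = 429101 + 182 = 429283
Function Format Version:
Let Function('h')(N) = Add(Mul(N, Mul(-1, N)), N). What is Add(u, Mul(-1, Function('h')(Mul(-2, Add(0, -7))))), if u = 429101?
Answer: 429283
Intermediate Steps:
Function('h')(N) = Add(N, Mul(-1, Pow(N, 2))) (Function('h')(N) = Add(Mul(-1, Pow(N, 2)), N) = Add(N, Mul(-1, Pow(N, 2))))
Add(u, Mul(-1, Function('h')(Mul(-2, Add(0, -7))))) = Add(429101, Mul(-1, Mul(Mul(-2, Add(0, -7)), Add(1, Mul(-1, Mul(-2, Add(0, -7))))))) = Add(429101, Mul(-1, Mul(Mul(-2, -7), Add(1, Mul(-1, Mul(-2, -7)))))) = Add(429101, Mul(-1, Mul(14, Add(1, Mul(-1, 14))))) = Add(429101, Mul(-1, Mul(14, Add(1, -14)))) = Add(429101, Mul(-1, Mul(14, -13))) = Add(429101, Mul(-1, -182)) = Add(429101, 182) = 429283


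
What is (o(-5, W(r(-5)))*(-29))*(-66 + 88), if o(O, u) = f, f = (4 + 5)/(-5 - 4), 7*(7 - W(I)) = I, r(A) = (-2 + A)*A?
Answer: 638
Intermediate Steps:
r(A) = A*(-2 + A)
W(I) = 7 - I/7
f = -1 (f = 9/(-9) = 9*(-⅑) = -1)
o(O, u) = -1
(o(-5, W(r(-5)))*(-29))*(-66 + 88) = (-1*(-29))*(-66 + 88) = 29*22 = 638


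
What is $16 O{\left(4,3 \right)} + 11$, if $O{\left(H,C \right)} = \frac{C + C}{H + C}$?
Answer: $\frac{173}{7} \approx 24.714$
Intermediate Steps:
$O{\left(H,C \right)} = \frac{2 C}{C + H}$
$16 O{\left(4,3 \right)} + 11 = 16 \cdot 2 \cdot 3 \frac{1}{3 + 4} + 11 = 16 \cdot 2 \cdot 3 \cdot \frac{1}{7} + 11 = 16 \cdot \frac{6}{7} + 11 = \frac{96}{7} + 11 = \frac{173}{7}$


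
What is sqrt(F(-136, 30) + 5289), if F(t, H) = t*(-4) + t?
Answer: 3*sqrt(633) ≈ 75.479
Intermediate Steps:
F(t, H) = -3*t (F(t, H) = -4*t + t = -3*t)
sqrt(F(-136, 30) + 5289) = sqrt(-3*(-136) + 5289) = sqrt(408 + 5289) = sqrt(5697) = 3*sqrt(633)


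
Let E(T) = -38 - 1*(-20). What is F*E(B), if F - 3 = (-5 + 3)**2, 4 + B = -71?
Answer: -126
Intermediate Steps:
B = -75 (B = -4 - 71 = -75)
E(T) = -18 (E(T) = -38 + 20 = -18)
F = 7 (F = 3 + (-5 + 3)**2 = 3 + (-2)**2 = 3 + 4 = 7)
F*E(B) = 7*(-18) = -126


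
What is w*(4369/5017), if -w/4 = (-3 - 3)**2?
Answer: -629136/5017 ≈ -125.40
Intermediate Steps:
w = -144 (w = -4*(-3 - 3)**2 = -4*(-6)**2 = -4*36 = -144)
w*(4369/5017) = -629136/5017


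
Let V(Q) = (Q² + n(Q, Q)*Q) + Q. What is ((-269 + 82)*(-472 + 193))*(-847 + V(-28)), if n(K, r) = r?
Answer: 36155889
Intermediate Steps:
V(Q) = Q + 2*Q² (V(Q) = (Q² + Q*Q) + Q = (Q² + Q²) + Q = 2*Q² + Q = Q + 2*Q²)
((-269 + 82)*(-472 + 193))*(-847 + V(-28)) = ((-269 + 82)*(-472 + 193))*(-847 - 28*(1 + 2*(-28))) = (-187*(-279))*(-847 - 28*(1 - 56)) = 52173*(-847 - 28*(-55)) = 52173*(-847 + 1540) = 52173*693 = 36155889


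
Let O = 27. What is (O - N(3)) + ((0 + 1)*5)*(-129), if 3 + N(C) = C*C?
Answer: -624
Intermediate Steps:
N(C) = -3 + C² (N(C) = -3 + C*C = -3 + C²)
(O - N(3)) + ((0 + 1)*5)*(-129) = (27 - (-3 + 3²)) + ((0 + 1)*5)*(-129) = (27 - (-3 + 9)) + (1*5)*(-129) = (27 - 1*6) + 5*(-129) = (27 - 6) - 645 = 21 - 645 = -624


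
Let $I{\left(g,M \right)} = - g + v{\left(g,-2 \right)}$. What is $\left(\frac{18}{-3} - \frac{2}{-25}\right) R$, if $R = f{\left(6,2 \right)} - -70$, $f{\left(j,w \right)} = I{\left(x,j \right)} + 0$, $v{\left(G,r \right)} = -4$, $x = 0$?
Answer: $- \frac{9768}{25} \approx -390.72$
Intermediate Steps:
$I{\left(g,M \right)} = -4 - g$ ($I{\left(g,M \right)} = - g - 4 = -4 - g$)
$f{\left(j,w \right)} = -4$ ($f{\left(j,w \right)} = \left(-4 - 0\right) + 0 = \left(-4 + 0\right) + 0 = -4 + 0 = -4$)
$R = 66$ ($R = -4 - -70 = -4 + 70 = 66$)
$\left(\frac{18}{-3} - \frac{2}{-25}\right) R = \left(\frac{18}{-3} - \frac{2}{-25}\right) 66 = \left(18 \left(- \frac{1}{3}\right) - - \frac{2}{25}\right) 66 = \left(-6 + \frac{2}{25}\right) 66 = \left(- \frac{148}{25}\right) 66 = - \frac{9768}{25}$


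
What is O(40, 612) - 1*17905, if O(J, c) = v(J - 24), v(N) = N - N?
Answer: -17905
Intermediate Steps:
v(N) = 0
O(J, c) = 0
O(40, 612) - 1*17905 = 0 - 1*17905 = 0 - 17905 = -17905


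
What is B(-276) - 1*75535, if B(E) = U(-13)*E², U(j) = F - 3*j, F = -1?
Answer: 2819153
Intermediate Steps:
U(j) = -1 - 3*j
B(E) = 38*E² (B(E) = (-1 - 3*(-13))*E² = (-1 + 39)*E² = 38*E²)
B(-276) - 1*75535 = 38*(-276)² - 1*75535 = 38*76176 - 75535 = 2894688 - 75535 = 2819153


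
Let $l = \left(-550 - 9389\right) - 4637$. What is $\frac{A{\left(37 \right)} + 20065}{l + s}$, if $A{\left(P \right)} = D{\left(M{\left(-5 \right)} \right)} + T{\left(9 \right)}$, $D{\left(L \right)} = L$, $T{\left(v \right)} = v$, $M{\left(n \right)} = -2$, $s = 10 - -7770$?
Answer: $- \frac{5018}{1699} \approx -2.9535$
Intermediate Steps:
$s = 7780$ ($s = 10 + 7770 = 7780$)
$l = -14576$ ($l = -9939 - 4637 = -14576$)
$A{\left(P \right)} = 7$ ($A{\left(P \right)} = -2 + 9 = 7$)
$\frac{A{\left(37 \right)} + 20065}{l + s} = \frac{7 + 20065}{-14576 + 7780} = \frac{20072}{-6796} = 20072 \left(- \frac{1}{6796}\right) = - \frac{5018}{1699}$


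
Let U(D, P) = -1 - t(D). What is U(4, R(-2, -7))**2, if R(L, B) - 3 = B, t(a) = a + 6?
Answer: 121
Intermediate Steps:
t(a) = 6 + a
R(L, B) = 3 + B
U(D, P) = -7 - D (U(D, P) = -1 - (6 + D) = -1 + (-6 - D) = -7 - D)
U(4, R(-2, -7))**2 = (-7 - 1*4)**2 = (-7 - 4)**2 = (-11)**2 = 121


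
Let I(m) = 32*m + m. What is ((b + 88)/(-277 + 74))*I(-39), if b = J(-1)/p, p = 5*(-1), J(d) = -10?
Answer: 115830/203 ≈ 570.59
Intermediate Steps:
p = -5
I(m) = 33*m
b = 2 (b = -10/(-5) = -10*(-1/5) = 2)
((b + 88)/(-277 + 74))*I(-39) = ((2 + 88)/(-277 + 74))*(33*(-39)) = (90/(-203))*(-1287) = (90*(-1/203))*(-1287) = -90/203*(-1287) = 115830/203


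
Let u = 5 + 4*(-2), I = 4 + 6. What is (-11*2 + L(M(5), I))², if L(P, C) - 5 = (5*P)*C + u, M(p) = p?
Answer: 52900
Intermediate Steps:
I = 10
u = -3 (u = 5 - 8 = -3)
L(P, C) = 2 + 5*C*P (L(P, C) = 5 + ((5*P)*C - 3) = 5 + (5*C*P - 3) = 5 + (-3 + 5*C*P) = 2 + 5*C*P)
(-11*2 + L(M(5), I))² = (-11*2 + (2 + 5*10*5))² = (-22 + (2 + 250))² = (-22 + 252)² = 230² = 52900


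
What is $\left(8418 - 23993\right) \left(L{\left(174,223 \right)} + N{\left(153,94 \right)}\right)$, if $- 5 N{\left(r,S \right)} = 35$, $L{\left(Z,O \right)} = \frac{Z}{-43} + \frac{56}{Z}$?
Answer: $\frac{624884575}{3741} \approx 1.6704 \cdot 10^{5}$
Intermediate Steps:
$L{\left(Z,O \right)} = \frac{56}{Z} - \frac{Z}{43}$ ($L{\left(Z,O \right)} = Z \left(- \frac{1}{43}\right) + \frac{56}{Z} = - \frac{Z}{43} + \frac{56}{Z} = \frac{56}{Z} - \frac{Z}{43}$)
$N{\left(r,S \right)} = -7$ ($N{\left(r,S \right)} = \left(- \frac{1}{5}\right) 35 = -7$)
$\left(8418 - 23993\right) \left(L{\left(174,223 \right)} + N{\left(153,94 \right)}\right) = \left(8418 - 23993\right) \left(\left(\frac{56}{174} - \frac{174}{43}\right) - 7\right) = - 15575 \left(\left(56 \cdot \frac{1}{174} - \frac{174}{43}\right) - 7\right) = - 15575 \left(\left(\frac{28}{87} - \frac{174}{43}\right) - 7\right) = - 15575 \left(- \frac{13934}{3741} - 7\right) = \left(-15575\right) \left(- \frac{40121}{3741}\right) = \frac{624884575}{3741}$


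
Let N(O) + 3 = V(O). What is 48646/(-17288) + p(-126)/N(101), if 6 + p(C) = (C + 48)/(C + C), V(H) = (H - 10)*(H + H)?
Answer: -9388713715/3336229596 ≈ -2.8142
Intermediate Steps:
V(H) = 2*H*(-10 + H) (V(H) = (-10 + H)*(2*H) = 2*H*(-10 + H))
p(C) = -6 + (48 + C)/(2*C) (p(C) = -6 + (C + 48)/(C + C) = -6 + (48 + C)/((2*C)) = -6 + (48 + C)*(1/(2*C)) = -6 + (48 + C)/(2*C))
N(O) = -3 + 2*O*(-10 + O)
48646/(-17288) + p(-126)/N(101) = 48646/(-17288) + (-11/2 + 24/(-126))/(-3 + 2*101*(-10 + 101)) = 48646*(-1/17288) + (-11/2 + 24*(-1/126))/(-3 + 2*101*91) = -24323/8644 + (-11/2 - 4/21)/(-3 + 18382) = -24323/8644 - 239/42/18379 = -24323/8644 - 239/42*1/18379 = -24323/8644 - 239/771918 = -9388713715/3336229596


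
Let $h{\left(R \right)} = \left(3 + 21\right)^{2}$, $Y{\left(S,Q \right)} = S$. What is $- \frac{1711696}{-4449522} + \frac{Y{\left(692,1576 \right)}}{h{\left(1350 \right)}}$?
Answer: $\frac{24196465}{15255504} \approx 1.5861$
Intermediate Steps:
$h{\left(R \right)} = 576$ ($h{\left(R \right)} = 24^{2} = 576$)
$- \frac{1711696}{-4449522} + \frac{Y{\left(692,1576 \right)}}{h{\left(1350 \right)}} = - \frac{1711696}{-4449522} + \frac{692}{576} = \left(-1711696\right) \left(- \frac{1}{4449522}\right) + 692 \cdot \frac{1}{576} = \frac{122264}{317823} + \frac{173}{144} = \frac{24196465}{15255504}$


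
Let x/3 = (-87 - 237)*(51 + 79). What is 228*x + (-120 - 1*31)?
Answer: -28810231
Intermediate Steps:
x = -126360 (x = 3*((-87 - 237)*(51 + 79)) = 3*(-324*130) = 3*(-42120) = -126360)
228*x + (-120 - 1*31) = 228*(-126360) + (-120 - 1*31) = -28810080 + (-120 - 31) = -28810080 - 151 = -28810231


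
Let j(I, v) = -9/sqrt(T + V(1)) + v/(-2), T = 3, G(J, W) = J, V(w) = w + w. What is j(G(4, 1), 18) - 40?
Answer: -49 - 9*sqrt(5)/5 ≈ -53.025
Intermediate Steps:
V(w) = 2*w
j(I, v) = -9*sqrt(5)/5 - v/2 (j(I, v) = -9/sqrt(3 + 2*1) + v/(-2) = -9/sqrt(3 + 2) + v*(-1/2) = -9*sqrt(5)/5 - v/2)
j(G(4, 1), 18) - 40 = (-9*sqrt(5)/5 - 1/2*18) - 40 = (-9*sqrt(5)/5 - 9) - 40 = (-9 - 9*sqrt(5)/5) - 40 = -49 - 9*sqrt(5)/5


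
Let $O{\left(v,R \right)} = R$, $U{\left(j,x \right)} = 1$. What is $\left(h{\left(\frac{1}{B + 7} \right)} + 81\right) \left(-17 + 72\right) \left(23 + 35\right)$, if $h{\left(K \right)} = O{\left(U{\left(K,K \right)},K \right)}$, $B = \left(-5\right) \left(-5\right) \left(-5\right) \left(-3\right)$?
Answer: $\frac{49354085}{191} \approx 2.584 \cdot 10^{5}$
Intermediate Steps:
$B = 375$ ($B = 25 \left(-5\right) \left(-3\right) = \left(-125\right) \left(-3\right) = 375$)
$h{\left(K \right)} = K$
$\left(h{\left(\frac{1}{B + 7} \right)} + 81\right) \left(-17 + 72\right) \left(23 + 35\right) = \left(\frac{1}{375 + 7} + 81\right) \left(-17 + 72\right) \left(23 + 35\right) = \left(\frac{1}{382} + 81\right) 55 \cdot 58 = \left(\frac{1}{382} + 81\right) 3190 = \frac{30943}{382} \cdot 3190 = \frac{49354085}{191}$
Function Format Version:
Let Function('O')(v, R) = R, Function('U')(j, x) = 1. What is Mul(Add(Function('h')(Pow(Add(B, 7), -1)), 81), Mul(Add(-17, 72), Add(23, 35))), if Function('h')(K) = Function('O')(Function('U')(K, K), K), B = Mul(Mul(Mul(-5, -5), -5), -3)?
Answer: Rational(49354085, 191) ≈ 2.5840e+5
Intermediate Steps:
B = 375 (B = Mul(Mul(25, -5), -3) = Mul(-125, -3) = 375)
Function('h')(K) = K
Mul(Add(Function('h')(Pow(Add(B, 7), -1)), 81), Mul(Add(-17, 72), Add(23, 35))) = Mul(Add(Pow(Add(375, 7), -1), 81), Mul(Add(-17, 72), Add(23, 35))) = Mul(Add(Pow(382, -1), 81), Mul(55, 58)) = Mul(Add(Rational(1, 382), 81), 3190) = Mul(Rational(30943, 382), 3190) = Rational(49354085, 191)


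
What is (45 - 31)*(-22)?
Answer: -308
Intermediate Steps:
(45 - 31)*(-22) = 14*(-22) = -308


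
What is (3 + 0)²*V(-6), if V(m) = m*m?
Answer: 324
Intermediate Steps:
V(m) = m²
(3 + 0)²*V(-6) = (3 + 0)²*(-6)² = 3²*36 = 9*36 = 324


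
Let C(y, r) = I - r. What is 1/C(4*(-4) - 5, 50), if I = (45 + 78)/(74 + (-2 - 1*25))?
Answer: -47/2227 ≈ -0.021105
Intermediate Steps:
I = 123/47 (I = 123/(74 + (-2 - 25)) = 123/(74 - 27) = 123/47 ≈ 2.6170)
C(y, r) = 123/47 - r
1/C(4*(-4) - 5, 50) = 1/(123/47 - 1*50) = 1/(123/47 - 50) = 1/(-2227/47) = -47/2227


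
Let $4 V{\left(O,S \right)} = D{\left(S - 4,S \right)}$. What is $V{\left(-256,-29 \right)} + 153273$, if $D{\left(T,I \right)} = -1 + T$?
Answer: $\frac{306529}{2} \approx 1.5326 \cdot 10^{5}$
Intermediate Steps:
$V{\left(O,S \right)} = - \frac{5}{4} + \frac{S}{4}$ ($V{\left(O,S \right)} = \frac{-1 + \left(S - 4\right)}{4} = \frac{-1 + \left(-4 + S\right)}{4} = \frac{-5 + S}{4} = - \frac{5}{4} + \frac{S}{4}$)
$V{\left(-256,-29 \right)} + 153273 = \left(- \frac{5}{4} + \frac{1}{4} \left(-29\right)\right) + 153273 = \left(- \frac{5}{4} - \frac{29}{4}\right) + 153273 = - \frac{17}{2} + 153273 = \frac{306529}{2}$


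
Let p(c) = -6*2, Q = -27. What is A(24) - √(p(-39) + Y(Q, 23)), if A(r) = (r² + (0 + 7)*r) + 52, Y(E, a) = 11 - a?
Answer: 796 - 2*I*√6 ≈ 796.0 - 4.899*I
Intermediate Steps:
p(c) = -12
A(r) = 52 + r² + 7*r (A(r) = (r² + 7*r) + 52 = 52 + r² + 7*r)
A(24) - √(p(-39) + Y(Q, 23)) = (52 + 24² + 7*24) - √(-12 + (11 - 1*23)) = (52 + 576 + 168) - √(-12 + (11 - 23)) = 796 - √(-12 - 12) = 796 - √(-24) = 796 - 2*I*√6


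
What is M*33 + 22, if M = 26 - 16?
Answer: 352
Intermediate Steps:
M = 10
M*33 + 22 = 10*33 + 22 = 330 + 22 = 352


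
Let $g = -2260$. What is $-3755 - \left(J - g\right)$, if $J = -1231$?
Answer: $-4784$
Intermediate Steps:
$-3755 - \left(J - g\right) = -3755 - \left(-1231 - -2260\right) = -3755 - \left(-1231 + 2260\right) = -3755 - 1029 = -4784$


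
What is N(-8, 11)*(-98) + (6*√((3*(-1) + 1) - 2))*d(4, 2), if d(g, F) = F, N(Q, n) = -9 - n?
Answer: 1960 + 24*I ≈ 1960.0 + 24.0*I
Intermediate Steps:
N(-8, 11)*(-98) + (6*√((3*(-1) + 1) - 2))*d(4, 2) = (-9 - 1*11)*(-98) + (6*√((3*(-1) + 1) - 2))*2 = (-9 - 11)*(-98) + (6*√((-3 + 1) - 2))*2 = -20*(-98) + (6*√(-2 - 2))*2 = 1960 + (6*√(-4))*2 = 1960 + (6*(2*I))*2 = 1960 + (12*I)*2 = 1960 + 24*I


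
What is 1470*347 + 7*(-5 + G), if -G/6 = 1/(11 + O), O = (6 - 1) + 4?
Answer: 5100529/10 ≈ 5.1005e+5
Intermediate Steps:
O = 9 (O = 5 + 4 = 9)
G = -3/10 (G = -6/(11 + 9) = -6/20 = -6*1/20 = -3/10 ≈ -0.30000)
1470*347 + 7*(-5 + G) = 1470*347 + 7*(-5 - 3/10) = 510090 + 7*(-53/10) = 510090 - 371/10 = 5100529/10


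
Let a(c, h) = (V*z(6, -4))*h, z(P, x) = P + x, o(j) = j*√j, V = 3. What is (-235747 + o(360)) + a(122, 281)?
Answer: -234061 + 2160*√10 ≈ -2.2723e+5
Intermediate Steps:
o(j) = j^(3/2)
a(c, h) = 6*h (a(c, h) = (3*(6 - 4))*h = (3*2)*h = 6*h)
(-235747 + o(360)) + a(122, 281) = (-235747 + 360^(3/2)) + 6*281 = (-235747 + 2160*√10) + 1686 = -234061 + 2160*√10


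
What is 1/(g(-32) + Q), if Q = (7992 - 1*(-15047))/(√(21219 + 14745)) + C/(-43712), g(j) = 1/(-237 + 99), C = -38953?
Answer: -8032657952676672/134122393869567225025 + 104793215340607488*√111/134122393869567225025 ≈ 0.0081719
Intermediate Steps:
g(j) = -1/138 (g(j) = 1/(-138) = -1/138)
Q = 38953/43712 + 23039*√111/1998 (Q = (7992 - 1*(-15047))/(√(21219 + 14745)) - 38953/(-43712) = (7992 + 15047)/(√35964) - 38953*(-1/43712) = 23039/((18*√111)) + 38953/43712 = 23039*(√111/1998) + 38953/43712 = 23039*√111/1998 + 38953/43712 = 38953/43712 + 23039*√111/1998 ≈ 122.38)
1/(g(-32) + Q) = 1/(-1/138 + (38953/43712 + 23039*√111/1998)) = 1/(2665901/3016128 + 23039*√111/1998)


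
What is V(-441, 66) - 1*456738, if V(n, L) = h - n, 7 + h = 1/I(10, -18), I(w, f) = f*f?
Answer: -147842495/324 ≈ -4.5630e+5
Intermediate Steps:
I(w, f) = f²
h = -2267/324 (h = -7 + 1/((-18)²) = -7 + 1/324 = -2267/324 ≈ -6.9969)
V(n, L) = -2267/324 - n
V(-441, 66) - 1*456738 = (-2267/324 - 1*(-441)) - 1*456738 = (-2267/324 + 441) - 456738 = 140617/324 - 456738 = -147842495/324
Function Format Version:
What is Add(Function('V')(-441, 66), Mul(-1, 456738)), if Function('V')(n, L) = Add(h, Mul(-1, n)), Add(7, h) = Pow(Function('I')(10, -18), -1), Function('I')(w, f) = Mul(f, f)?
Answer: Rational(-147842495, 324) ≈ -4.5630e+5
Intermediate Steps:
Function('I')(w, f) = Pow(f, 2)
h = Rational(-2267, 324) (h = Add(-7, Pow(Pow(-18, 2), -1)) = Add(-7, Pow(324, -1)) = Add(-7, Rational(1, 324)) = Rational(-2267, 324) ≈ -6.9969)
Function('V')(n, L) = Add(Rational(-2267, 324), Mul(-1, n))
Add(Function('V')(-441, 66), Mul(-1, 456738)) = Add(Add(Rational(-2267, 324), Mul(-1, -441)), Mul(-1, 456738)) = Add(Add(Rational(-2267, 324), 441), -456738) = Add(Rational(140617, 324), -456738) = Rational(-147842495, 324)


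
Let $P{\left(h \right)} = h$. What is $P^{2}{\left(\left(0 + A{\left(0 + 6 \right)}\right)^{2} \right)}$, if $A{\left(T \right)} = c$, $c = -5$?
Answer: $625$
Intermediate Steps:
$A{\left(T \right)} = -5$
$P^{2}{\left(\left(0 + A{\left(0 + 6 \right)}\right)^{2} \right)} = \left(\left(0 - 5\right)^{2}\right)^{2} = \left(\left(-5\right)^{2}\right)^{2} = 25^{2} = 625$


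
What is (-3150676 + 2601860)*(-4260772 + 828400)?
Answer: 1883740671552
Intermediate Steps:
(-3150676 + 2601860)*(-4260772 + 828400) = -548816*(-3432372) = 1883740671552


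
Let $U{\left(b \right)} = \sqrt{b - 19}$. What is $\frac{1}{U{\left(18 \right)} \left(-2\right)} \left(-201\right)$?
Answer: $- \frac{201 i}{2} \approx - 100.5 i$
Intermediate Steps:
$U{\left(b \right)} = \sqrt{-19 + b}$
$\frac{1}{U{\left(18 \right)} \left(-2\right)} \left(-201\right) = \frac{1}{\sqrt{-19 + 18} \left(-2\right)} \left(-201\right) = \frac{1}{\sqrt{-1} \left(-2\right)} \left(-201\right) = \frac{1}{i \left(-2\right)} \left(-201\right) = \frac{1}{\left(-2\right) i} \left(-201\right) = \frac{i}{2} \left(-201\right) = - \frac{201 i}{2}$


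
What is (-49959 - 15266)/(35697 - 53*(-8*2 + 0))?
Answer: -13045/7309 ≈ -1.7848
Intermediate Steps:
(-49959 - 15266)/(35697 - 53*(-8*2 + 0)) = -65225/(35697 - 53*(-16 + 0)) = -65225/(35697 - 53*(-16)) = -65225/(35697 + 848) = -65225/36545 = -65225*1/36545 = -13045/7309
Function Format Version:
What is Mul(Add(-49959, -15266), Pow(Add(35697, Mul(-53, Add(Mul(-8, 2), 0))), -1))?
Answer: Rational(-13045, 7309) ≈ -1.7848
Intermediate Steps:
Mul(Add(-49959, -15266), Pow(Add(35697, Mul(-53, Add(Mul(-8, 2), 0))), -1)) = Mul(-65225, Pow(Add(35697, Mul(-53, Add(-16, 0))), -1)) = Mul(-65225, Pow(Add(35697, Mul(-53, -16)), -1)) = Mul(-65225, Pow(Add(35697, 848), -1)) = Mul(-65225, Pow(36545, -1)) = Mul(-65225, Rational(1, 36545)) = Rational(-13045, 7309)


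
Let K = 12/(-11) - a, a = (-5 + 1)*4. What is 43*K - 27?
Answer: 6755/11 ≈ 614.09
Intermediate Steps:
a = -16 (a = -4*4 = -16)
K = 164/11 (K = 12/(-11) - 1*(-16) = 12*(-1/11) + 16 = -12/11 + 16 = 164/11 ≈ 14.909)
43*K - 27 = 43*(164/11) - 27 = 7052/11 - 27 = 6755/11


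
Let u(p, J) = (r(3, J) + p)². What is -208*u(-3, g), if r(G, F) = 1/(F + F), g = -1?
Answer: -2548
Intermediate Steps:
r(G, F) = 1/(2*F)
u(p, J) = (p + 1/(2*J))² (u(p, J) = (1/(2*J) + p)² = (p + 1/(2*J))²)
-208*u(-3, g) = -208*(-3 + (½)/(-1))² = -208*(-3 + (½)*(-1))² = -208*(-3 - ½)² = -208*(-7/2)² = -208*49/4 = -2548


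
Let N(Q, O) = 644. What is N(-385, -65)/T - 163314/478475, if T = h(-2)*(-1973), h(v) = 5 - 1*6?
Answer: -14080622/944031175 ≈ -0.014915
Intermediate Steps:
h(v) = -1 (h(v) = 5 - 6 = -1)
T = 1973 (T = -1*(-1973) = 1973)
N(-385, -65)/T - 163314/478475 = 644/1973 - 163314/478475 = -14080622/944031175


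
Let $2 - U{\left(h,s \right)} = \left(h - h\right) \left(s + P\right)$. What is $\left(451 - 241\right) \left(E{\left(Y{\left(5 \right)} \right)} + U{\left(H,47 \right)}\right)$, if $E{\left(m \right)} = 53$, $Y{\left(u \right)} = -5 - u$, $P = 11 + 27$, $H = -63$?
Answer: $11550$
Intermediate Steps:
$P = 38$
$U{\left(h,s \right)} = 2$ ($U{\left(h,s \right)} = 2 - \left(h - h\right) \left(s + 38\right) = 2 - 0 \left(38 + s\right) = 2 - 0 = 2 + 0 = 2$)
$\left(451 - 241\right) \left(E{\left(Y{\left(5 \right)} \right)} + U{\left(H,47 \right)}\right) = \left(451 - 241\right) \left(53 + 2\right) = \left(451 - 241\right) 55 = 210 \cdot 55 = 11550$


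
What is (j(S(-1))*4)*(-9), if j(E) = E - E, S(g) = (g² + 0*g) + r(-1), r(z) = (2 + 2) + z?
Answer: 0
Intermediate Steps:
r(z) = 4 + z
S(g) = 3 + g² (S(g) = (g² + 0*g) + (4 - 1) = (g² + 0) + 3 = g² + 3 = 3 + g²)
j(E) = 0
(j(S(-1))*4)*(-9) = (0*4)*(-9) = 0*(-9) = 0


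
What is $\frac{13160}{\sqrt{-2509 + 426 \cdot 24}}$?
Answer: $\frac{2632 \sqrt{7715}}{1543} \approx 149.83$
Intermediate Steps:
$\frac{13160}{\sqrt{-2509 + 426 \cdot 24}} = \frac{13160}{\sqrt{-2509 + 10224}} = \frac{13160}{\sqrt{7715}} = 13160 \frac{\sqrt{7715}}{7715} = \frac{2632 \sqrt{7715}}{1543}$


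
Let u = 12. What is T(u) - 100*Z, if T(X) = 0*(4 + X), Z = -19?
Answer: 1900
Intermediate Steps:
T(X) = 0
T(u) - 100*Z = 0 - 100*(-19) = 0 + 1900 = 1900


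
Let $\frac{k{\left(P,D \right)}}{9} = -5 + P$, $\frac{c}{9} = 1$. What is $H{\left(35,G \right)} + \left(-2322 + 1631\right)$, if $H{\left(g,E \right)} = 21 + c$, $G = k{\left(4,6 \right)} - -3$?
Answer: $-661$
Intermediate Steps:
$c = 9$ ($c = 9 \cdot 1 = 9$)
$k{\left(P,D \right)} = -45 + 9 P$ ($k{\left(P,D \right)} = 9 \left(-5 + P\right) = -45 + 9 P$)
$G = -6$ ($G = \left(-45 + 9 \cdot 4\right) - -3 = \left(-45 + 36\right) + 3 = -9 + 3 = -6$)
$H{\left(g,E \right)} = 30$ ($H{\left(g,E \right)} = 21 + 9 = 30$)
$H{\left(35,G \right)} + \left(-2322 + 1631\right) = 30 + \left(-2322 + 1631\right) = 30 - 691 = -661$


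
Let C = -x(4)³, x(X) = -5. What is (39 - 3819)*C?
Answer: -472500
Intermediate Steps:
C = 125 (C = -1*(-5)³ = -1*(-125) = 125)
(39 - 3819)*C = (39 - 3819)*125 = -3780*125 = -472500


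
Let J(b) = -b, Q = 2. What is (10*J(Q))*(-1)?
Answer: 20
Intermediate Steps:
(10*J(Q))*(-1) = (10*(-1*2))*(-1) = (10*(-2))*(-1) = -20*(-1) = 20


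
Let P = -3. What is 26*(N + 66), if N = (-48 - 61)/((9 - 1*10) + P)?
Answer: 4849/2 ≈ 2424.5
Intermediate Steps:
N = 109/4 (N = (-48 - 61)/((9 - 1*10) - 3) = -109/((9 - 10) - 3) = -109/(-1 - 3) = -109/(-4) = -109*(-¼) = 109/4 ≈ 27.250)
26*(N + 66) = 26*(109/4 + 66) = 26*(373/4) = 4849/2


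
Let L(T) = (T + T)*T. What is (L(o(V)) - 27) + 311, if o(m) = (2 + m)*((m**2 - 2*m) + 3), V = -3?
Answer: 932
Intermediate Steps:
o(m) = (2 + m)*(3 + m**2 - 2*m)
L(T) = 2*T**2 (L(T) = (2*T)*T = 2*T**2)
(L(o(V)) - 27) + 311 = (2*(6 + (-3)**3 - 1*(-3))**2 - 27) + 311 = (2*(6 - 27 + 3)**2 - 27) + 311 = (2*(-18)**2 - 27) + 311 = (2*324 - 27) + 311 = (648 - 27) + 311 = 621 + 311 = 932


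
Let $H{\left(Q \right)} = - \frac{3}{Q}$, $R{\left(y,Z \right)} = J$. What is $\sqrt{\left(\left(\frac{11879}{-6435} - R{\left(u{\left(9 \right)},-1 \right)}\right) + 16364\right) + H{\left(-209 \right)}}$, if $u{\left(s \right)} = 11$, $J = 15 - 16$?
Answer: $\frac{\sqrt{27178732152715}}{40755} \approx 127.92$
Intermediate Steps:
$J = -1$
$R{\left(y,Z \right)} = -1$
$\sqrt{\left(\left(\frac{11879}{-6435} - R{\left(u{\left(9 \right)},-1 \right)}\right) + 16364\right) + H{\left(-209 \right)}} = \sqrt{\left(\left(\frac{11879}{-6435} - -1\right) + 16364\right) - \frac{3}{-209}} = \sqrt{\left(\left(11879 \left(- \frac{1}{6435}\right) + 1\right) + 16364\right) - - \frac{3}{209}} = \sqrt{\left(\left(- \frac{11879}{6435} + 1\right) + 16364\right) + \frac{3}{209}} = \sqrt{\left(- \frac{5444}{6435} + 16364\right) + \frac{3}{209}} = \sqrt{\frac{105296896}{6435} + \frac{3}{209}} = \sqrt{\frac{2000642779}{122265}} = \frac{\sqrt{27178732152715}}{40755}$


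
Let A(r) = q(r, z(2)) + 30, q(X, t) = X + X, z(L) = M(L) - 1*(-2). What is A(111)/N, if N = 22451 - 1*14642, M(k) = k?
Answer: 84/2603 ≈ 0.032270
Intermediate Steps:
z(L) = 2 + L (z(L) = L - 1*(-2) = L + 2 = 2 + L)
q(X, t) = 2*X
N = 7809 (N = 22451 - 14642 = 7809)
A(r) = 30 + 2*r (A(r) = 2*r + 30 = 30 + 2*r)
A(111)/N = (30 + 2*111)/7809 = (30 + 222)*(1/7809) = 252*(1/7809) = 84/2603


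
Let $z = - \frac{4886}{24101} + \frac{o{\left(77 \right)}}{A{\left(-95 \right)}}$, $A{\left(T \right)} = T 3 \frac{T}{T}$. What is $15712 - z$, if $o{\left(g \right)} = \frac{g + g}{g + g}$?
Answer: $\frac{15417680933}{981255} \approx 15712.0$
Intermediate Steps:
$o{\left(g \right)} = 1$ ($o{\left(g \right)} = \frac{2 g}{2 g} = 2 g \frac{1}{2 g} = 1$)
$A{\left(T \right)} = 3 T$ ($A{\left(T \right)} = 3 T 1 = 3 T$)
$z = - \frac{202373}{981255}$ ($z = - \frac{4886}{24101} + 1 \frac{1}{3 \left(-95\right)} = \left(-4886\right) \frac{1}{24101} + 1 \frac{1}{-285} = - \frac{698}{3443} + 1 \left(- \frac{1}{285}\right) = - \frac{698}{3443} - \frac{1}{285} = - \frac{202373}{981255} \approx -0.20624$)
$15712 - z = 15712 - - \frac{202373}{981255} = 15712 + \frac{202373}{981255} = \frac{15417680933}{981255}$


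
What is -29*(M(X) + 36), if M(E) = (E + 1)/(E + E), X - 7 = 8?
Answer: -15892/15 ≈ -1059.5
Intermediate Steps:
X = 15 (X = 7 + 8 = 15)
M(E) = (1 + E)/(2*E) (M(E) = (1 + E)/((2*E)) = (1 + E)*(1/(2*E)) = (1 + E)/(2*E))
-29*(M(X) + 36) = -29*((½)*(1 + 15)/15 + 36) = -29*((½)*(1/15)*16 + 36) = -29*(8/15 + 36) = -29*548/15 = -15892/15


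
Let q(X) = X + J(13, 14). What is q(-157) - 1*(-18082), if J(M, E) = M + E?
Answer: 17952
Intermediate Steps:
J(M, E) = E + M
q(X) = 27 + X (q(X) = X + (14 + 13) = X + 27 = 27 + X)
q(-157) - 1*(-18082) = (27 - 157) - 1*(-18082) = -130 + 18082 = 17952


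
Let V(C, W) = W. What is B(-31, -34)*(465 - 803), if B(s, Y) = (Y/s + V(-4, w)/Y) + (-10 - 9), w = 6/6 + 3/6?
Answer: 6393777/1054 ≈ 6066.2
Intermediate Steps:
w = 3/2 (w = 6*(1/6) + 3*(1/6) = 1 + 1/2 = 3/2 ≈ 1.5000)
B(s, Y) = -19 + 3/(2*Y) + Y/s (B(s, Y) = (Y/s + 3/(2*Y)) + (-10 - 9) = (3/(2*Y) + Y/s) - 19 = -19 + 3/(2*Y) + Y/s)
B(-31, -34)*(465 - 803) = (-19 + (3/2)/(-34) - 34/(-31))*(465 - 803) = (-19 + (3/2)*(-1/34) - 34*(-1/31))*(-338) = (-19 - 3/68 + 34/31)*(-338) = -37833/2108*(-338) = 6393777/1054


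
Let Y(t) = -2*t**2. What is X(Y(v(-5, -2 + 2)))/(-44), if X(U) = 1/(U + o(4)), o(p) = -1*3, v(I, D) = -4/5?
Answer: 25/4708 ≈ 0.0053101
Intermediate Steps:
v(I, D) = -4/5 (v(I, D) = -4*1/5 = -4/5)
o(p) = -3
X(U) = 1/(-3 + U) (X(U) = 1/(U - 3) = 1/(-3 + U))
X(Y(v(-5, -2 + 2)))/(-44) = 1/(-3 - 2*(-4/5)**2*(-44)) = -1/44/(-3 - 2*16/25) = -1/44/(-3 - 32/25) = -1/44/(-107/25) = -25/107*(-1/44) = 25/4708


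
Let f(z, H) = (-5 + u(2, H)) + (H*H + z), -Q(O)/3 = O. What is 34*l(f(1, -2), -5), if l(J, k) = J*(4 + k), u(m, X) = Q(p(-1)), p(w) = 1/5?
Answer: 102/5 ≈ 20.400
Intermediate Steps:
p(w) = ⅕
Q(O) = -3*O
u(m, X) = -⅗ (u(m, X) = -3*⅕ = -⅗)
f(z, H) = -28/5 + z + H² (f(z, H) = (-5 - ⅗) + (H*H + z) = -28/5 + (H² + z) = -28/5 + (z + H²) = -28/5 + z + H²)
34*l(f(1, -2), -5) = 34*((-28/5 + 1 + (-2)²)*(4 - 5)) = 34*((-28/5 + 1 + 4)*(-1)) = 34*(-⅗*(-1)) = 34*(⅗) = 102/5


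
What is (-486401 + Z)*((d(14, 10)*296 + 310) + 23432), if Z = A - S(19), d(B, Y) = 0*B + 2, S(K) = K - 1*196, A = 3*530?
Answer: -11793083756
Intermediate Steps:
A = 1590
S(K) = -196 + K (S(K) = K - 196 = -196 + K)
d(B, Y) = 2 (d(B, Y) = 0 + 2 = 2)
Z = 1767 (Z = 1590 - (-196 + 19) = 1590 - 1*(-177) = 1590 + 177 = 1767)
(-486401 + Z)*((d(14, 10)*296 + 310) + 23432) = (-486401 + 1767)*((2*296 + 310) + 23432) = -484634*((592 + 310) + 23432) = -484634*(902 + 23432) = -484634*24334 = -11793083756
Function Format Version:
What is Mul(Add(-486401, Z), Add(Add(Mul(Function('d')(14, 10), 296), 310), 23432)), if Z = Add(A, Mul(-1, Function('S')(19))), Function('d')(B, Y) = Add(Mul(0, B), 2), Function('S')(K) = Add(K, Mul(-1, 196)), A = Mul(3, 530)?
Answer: -11793083756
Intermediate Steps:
A = 1590
Function('S')(K) = Add(-196, K) (Function('S')(K) = Add(K, -196) = Add(-196, K))
Function('d')(B, Y) = 2 (Function('d')(B, Y) = Add(0, 2) = 2)
Z = 1767 (Z = Add(1590, Mul(-1, Add(-196, 19))) = Add(1590, Mul(-1, -177)) = Add(1590, 177) = 1767)
Mul(Add(-486401, Z), Add(Add(Mul(Function('d')(14, 10), 296), 310), 23432)) = Mul(Add(-486401, 1767), Add(Add(Mul(2, 296), 310), 23432)) = Mul(-484634, Add(Add(592, 310), 23432)) = Mul(-484634, Add(902, 23432)) = Mul(-484634, 24334) = -11793083756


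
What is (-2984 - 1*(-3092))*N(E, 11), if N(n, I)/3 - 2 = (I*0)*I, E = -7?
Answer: 648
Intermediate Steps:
N(n, I) = 6 (N(n, I) = 6 + 3*((I*0)*I) = 6 + 3*(0*I) = 6 + 3*0 = 6 + 0 = 6)
(-2984 - 1*(-3092))*N(E, 11) = (-2984 - 1*(-3092))*6 = (-2984 + 3092)*6 = 108*6 = 648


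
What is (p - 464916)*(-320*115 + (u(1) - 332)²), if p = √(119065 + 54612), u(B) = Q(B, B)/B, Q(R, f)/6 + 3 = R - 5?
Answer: -47921681616 + 103076*√173677 ≈ -4.7879e+10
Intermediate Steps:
Q(R, f) = -48 + 6*R (Q(R, f) = -18 + 6*(R - 5) = -18 + 6*(-5 + R) = -18 + (-30 + 6*R) = -48 + 6*R)
u(B) = (-48 + 6*B)/B
p = √173677 ≈ 416.75
(p - 464916)*(-320*115 + (u(1) - 332)²) = (√173677 - 464916)*(-320*115 + ((6 - 48/1) - 332)²) = (-464916 + √173677)*(-36800 + ((6 - 48*1) - 332)²) = (-464916 + √173677)*(-36800 + ((6 - 48) - 332)²) = (-464916 + √173677)*(-36800 + (-42 - 332)²) = (-464916 + √173677)*(-36800 + (-374)²) = (-464916 + √173677)*(-36800 + 139876) = (-464916 + √173677)*103076 = -47921681616 + 103076*√173677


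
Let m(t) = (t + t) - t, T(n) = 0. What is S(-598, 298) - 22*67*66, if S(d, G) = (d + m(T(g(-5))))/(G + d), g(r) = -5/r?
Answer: -14592301/150 ≈ -97282.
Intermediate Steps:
m(t) = t (m(t) = 2*t - t = t)
S(d, G) = d/(G + d) (S(d, G) = (d + 0)/(G + d) = d/(G + d))
S(-598, 298) - 22*67*66 = -598/(298 - 598) - 22*67*66 = -598/(-300) - 1474*66 = -598*(-1/300) - 97284 = 299/150 - 97284 = -14592301/150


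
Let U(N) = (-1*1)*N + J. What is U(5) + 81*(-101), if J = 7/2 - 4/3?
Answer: -49103/6 ≈ -8183.8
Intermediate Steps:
J = 13/6 (J = 7*(½) - 4*⅓ = 7/2 - 4/3 = 13/6 ≈ 2.1667)
U(N) = 13/6 - N (U(N) = (-1*1)*N + 13/6 = -N + 13/6 = 13/6 - N)
U(5) + 81*(-101) = (13/6 - 1*5) + 81*(-101) = (13/6 - 5) - 8181 = -17/6 - 8181 = -49103/6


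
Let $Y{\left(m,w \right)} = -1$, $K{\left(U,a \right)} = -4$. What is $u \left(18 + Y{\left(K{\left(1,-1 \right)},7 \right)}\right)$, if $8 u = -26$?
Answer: $- \frac{221}{4} \approx -55.25$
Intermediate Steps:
$u = - \frac{13}{4}$ ($u = \frac{1}{8} \left(-26\right) = - \frac{13}{4} \approx -3.25$)
$u \left(18 + Y{\left(K{\left(1,-1 \right)},7 \right)}\right) = - \frac{13 \left(18 - 1\right)}{4} = \left(- \frac{13}{4}\right) 17 = - \frac{221}{4}$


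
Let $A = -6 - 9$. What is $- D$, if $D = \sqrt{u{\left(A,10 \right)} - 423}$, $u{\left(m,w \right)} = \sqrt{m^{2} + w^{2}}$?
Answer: $- i \sqrt{423 - 5 \sqrt{13}} \approx - 20.124 i$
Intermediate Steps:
$A = -15$ ($A = -6 - 9 = -15$)
$D = \sqrt{-423 + 5 \sqrt{13}}$ ($D = \sqrt{\sqrt{\left(-15\right)^{2} + 10^{2}} - 423} = \sqrt{\sqrt{225 + 100} - 423} = \sqrt{\sqrt{325} - 423} = \sqrt{5 \sqrt{13} - 423} = \sqrt{-423 + 5 \sqrt{13}} \approx 20.124 i$)
$- D = - \sqrt{-423 + 5 \sqrt{13}}$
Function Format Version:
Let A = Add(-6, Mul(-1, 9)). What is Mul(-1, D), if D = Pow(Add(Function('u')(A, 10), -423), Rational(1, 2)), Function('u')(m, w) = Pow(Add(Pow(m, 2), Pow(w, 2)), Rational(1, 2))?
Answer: Mul(-1, I, Pow(Add(423, Mul(-5, Pow(13, Rational(1, 2)))), Rational(1, 2))) ≈ Mul(-20.124, I)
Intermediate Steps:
A = -15 (A = Add(-6, -9) = -15)
D = Pow(Add(-423, Mul(5, Pow(13, Rational(1, 2)))), Rational(1, 2)) (D = Pow(Add(Pow(Add(Pow(-15, 2), Pow(10, 2)), Rational(1, 2)), -423), Rational(1, 2)) = Pow(Add(Pow(Add(225, 100), Rational(1, 2)), -423), Rational(1, 2)) = Pow(Add(Pow(325, Rational(1, 2)), -423), Rational(1, 2)) = Pow(Add(Mul(5, Pow(13, Rational(1, 2))), -423), Rational(1, 2)) = Pow(Add(-423, Mul(5, Pow(13, Rational(1, 2)))), Rational(1, 2)) ≈ Mul(20.124, I))
Mul(-1, D) = Mul(-1, Pow(Add(-423, Mul(5, Pow(13, Rational(1, 2)))), Rational(1, 2)))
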